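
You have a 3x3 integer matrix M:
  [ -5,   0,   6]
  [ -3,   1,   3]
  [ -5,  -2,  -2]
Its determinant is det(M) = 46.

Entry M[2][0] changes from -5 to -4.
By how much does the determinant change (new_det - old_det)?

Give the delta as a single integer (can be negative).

Answer: -6

Derivation:
Cofactor C_20 = -6
Entry delta = -4 - -5 = 1
Det delta = entry_delta * cofactor = 1 * -6 = -6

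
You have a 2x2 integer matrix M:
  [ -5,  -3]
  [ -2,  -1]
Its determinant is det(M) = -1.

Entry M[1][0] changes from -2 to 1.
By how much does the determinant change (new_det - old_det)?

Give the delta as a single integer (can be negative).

Answer: 9

Derivation:
Cofactor C_10 = 3
Entry delta = 1 - -2 = 3
Det delta = entry_delta * cofactor = 3 * 3 = 9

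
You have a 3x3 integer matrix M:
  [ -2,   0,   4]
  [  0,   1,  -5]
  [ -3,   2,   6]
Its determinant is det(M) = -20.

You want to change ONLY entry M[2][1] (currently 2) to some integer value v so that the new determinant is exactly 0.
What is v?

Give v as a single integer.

Answer: 0

Derivation:
det is linear in entry M[2][1]: det = old_det + (v - 2) * C_21
Cofactor C_21 = -10
Want det = 0: -20 + (v - 2) * -10 = 0
  (v - 2) = 20 / -10 = -2
  v = 2 + (-2) = 0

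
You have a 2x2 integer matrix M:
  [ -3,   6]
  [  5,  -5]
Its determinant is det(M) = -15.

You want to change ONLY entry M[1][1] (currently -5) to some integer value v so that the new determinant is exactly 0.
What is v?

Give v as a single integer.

Answer: -10

Derivation:
det is linear in entry M[1][1]: det = old_det + (v - -5) * C_11
Cofactor C_11 = -3
Want det = 0: -15 + (v - -5) * -3 = 0
  (v - -5) = 15 / -3 = -5
  v = -5 + (-5) = -10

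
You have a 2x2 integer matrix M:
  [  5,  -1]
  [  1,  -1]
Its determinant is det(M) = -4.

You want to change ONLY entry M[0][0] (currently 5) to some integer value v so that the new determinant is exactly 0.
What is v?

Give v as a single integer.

det is linear in entry M[0][0]: det = old_det + (v - 5) * C_00
Cofactor C_00 = -1
Want det = 0: -4 + (v - 5) * -1 = 0
  (v - 5) = 4 / -1 = -4
  v = 5 + (-4) = 1

Answer: 1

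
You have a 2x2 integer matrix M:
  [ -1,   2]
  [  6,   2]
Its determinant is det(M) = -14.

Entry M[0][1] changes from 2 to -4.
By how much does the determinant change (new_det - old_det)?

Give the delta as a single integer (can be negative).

Cofactor C_01 = -6
Entry delta = -4 - 2 = -6
Det delta = entry_delta * cofactor = -6 * -6 = 36

Answer: 36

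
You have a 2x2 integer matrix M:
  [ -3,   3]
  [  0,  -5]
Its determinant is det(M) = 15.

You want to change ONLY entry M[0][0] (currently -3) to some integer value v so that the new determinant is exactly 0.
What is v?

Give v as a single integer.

Answer: 0

Derivation:
det is linear in entry M[0][0]: det = old_det + (v - -3) * C_00
Cofactor C_00 = -5
Want det = 0: 15 + (v - -3) * -5 = 0
  (v - -3) = -15 / -5 = 3
  v = -3 + (3) = 0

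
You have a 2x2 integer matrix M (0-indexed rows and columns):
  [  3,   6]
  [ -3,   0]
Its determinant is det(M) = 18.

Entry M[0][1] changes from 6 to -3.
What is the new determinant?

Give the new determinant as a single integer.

Answer: -9

Derivation:
det is linear in row 0: changing M[0][1] by delta changes det by delta * cofactor(0,1).
Cofactor C_01 = (-1)^(0+1) * minor(0,1) = 3
Entry delta = -3 - 6 = -9
Det delta = -9 * 3 = -27
New det = 18 + -27 = -9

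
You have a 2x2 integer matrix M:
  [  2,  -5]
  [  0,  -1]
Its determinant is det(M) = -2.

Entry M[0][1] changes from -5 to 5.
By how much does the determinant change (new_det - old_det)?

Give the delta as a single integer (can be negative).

Answer: 0

Derivation:
Cofactor C_01 = 0
Entry delta = 5 - -5 = 10
Det delta = entry_delta * cofactor = 10 * 0 = 0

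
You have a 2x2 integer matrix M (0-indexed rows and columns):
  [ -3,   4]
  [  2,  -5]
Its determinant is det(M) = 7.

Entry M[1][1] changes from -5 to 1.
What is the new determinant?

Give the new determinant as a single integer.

det is linear in row 1: changing M[1][1] by delta changes det by delta * cofactor(1,1).
Cofactor C_11 = (-1)^(1+1) * minor(1,1) = -3
Entry delta = 1 - -5 = 6
Det delta = 6 * -3 = -18
New det = 7 + -18 = -11

Answer: -11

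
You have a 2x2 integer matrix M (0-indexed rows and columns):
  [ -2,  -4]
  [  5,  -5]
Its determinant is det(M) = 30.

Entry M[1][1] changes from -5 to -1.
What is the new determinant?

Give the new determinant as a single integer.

det is linear in row 1: changing M[1][1] by delta changes det by delta * cofactor(1,1).
Cofactor C_11 = (-1)^(1+1) * minor(1,1) = -2
Entry delta = -1 - -5 = 4
Det delta = 4 * -2 = -8
New det = 30 + -8 = 22

Answer: 22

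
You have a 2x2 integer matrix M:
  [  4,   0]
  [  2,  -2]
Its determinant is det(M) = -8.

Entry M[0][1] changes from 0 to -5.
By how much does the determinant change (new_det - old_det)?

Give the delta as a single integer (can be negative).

Answer: 10

Derivation:
Cofactor C_01 = -2
Entry delta = -5 - 0 = -5
Det delta = entry_delta * cofactor = -5 * -2 = 10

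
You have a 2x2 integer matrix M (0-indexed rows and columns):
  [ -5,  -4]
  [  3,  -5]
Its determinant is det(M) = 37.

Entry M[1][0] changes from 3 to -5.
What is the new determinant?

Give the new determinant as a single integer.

Answer: 5

Derivation:
det is linear in row 1: changing M[1][0] by delta changes det by delta * cofactor(1,0).
Cofactor C_10 = (-1)^(1+0) * minor(1,0) = 4
Entry delta = -5 - 3 = -8
Det delta = -8 * 4 = -32
New det = 37 + -32 = 5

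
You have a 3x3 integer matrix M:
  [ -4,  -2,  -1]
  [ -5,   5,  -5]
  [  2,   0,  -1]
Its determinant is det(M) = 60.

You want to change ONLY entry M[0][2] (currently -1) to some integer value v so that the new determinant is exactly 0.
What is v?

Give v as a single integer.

det is linear in entry M[0][2]: det = old_det + (v - -1) * C_02
Cofactor C_02 = -10
Want det = 0: 60 + (v - -1) * -10 = 0
  (v - -1) = -60 / -10 = 6
  v = -1 + (6) = 5

Answer: 5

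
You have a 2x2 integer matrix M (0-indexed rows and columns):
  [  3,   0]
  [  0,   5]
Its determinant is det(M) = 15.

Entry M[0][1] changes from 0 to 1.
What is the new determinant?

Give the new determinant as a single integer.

det is linear in row 0: changing M[0][1] by delta changes det by delta * cofactor(0,1).
Cofactor C_01 = (-1)^(0+1) * minor(0,1) = 0
Entry delta = 1 - 0 = 1
Det delta = 1 * 0 = 0
New det = 15 + 0 = 15

Answer: 15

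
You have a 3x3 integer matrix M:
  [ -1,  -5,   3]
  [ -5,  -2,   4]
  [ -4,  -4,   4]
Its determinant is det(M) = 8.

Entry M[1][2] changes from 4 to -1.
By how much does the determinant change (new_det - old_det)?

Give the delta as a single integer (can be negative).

Answer: -80

Derivation:
Cofactor C_12 = 16
Entry delta = -1 - 4 = -5
Det delta = entry_delta * cofactor = -5 * 16 = -80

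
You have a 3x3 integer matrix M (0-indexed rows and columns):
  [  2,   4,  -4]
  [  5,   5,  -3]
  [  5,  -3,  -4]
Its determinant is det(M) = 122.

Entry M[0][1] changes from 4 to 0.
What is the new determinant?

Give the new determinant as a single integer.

Answer: 102

Derivation:
det is linear in row 0: changing M[0][1] by delta changes det by delta * cofactor(0,1).
Cofactor C_01 = (-1)^(0+1) * minor(0,1) = 5
Entry delta = 0 - 4 = -4
Det delta = -4 * 5 = -20
New det = 122 + -20 = 102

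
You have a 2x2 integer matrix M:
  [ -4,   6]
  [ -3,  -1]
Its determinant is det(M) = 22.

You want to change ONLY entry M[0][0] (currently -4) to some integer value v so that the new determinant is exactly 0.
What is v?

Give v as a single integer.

Answer: 18

Derivation:
det is linear in entry M[0][0]: det = old_det + (v - -4) * C_00
Cofactor C_00 = -1
Want det = 0: 22 + (v - -4) * -1 = 0
  (v - -4) = -22 / -1 = 22
  v = -4 + (22) = 18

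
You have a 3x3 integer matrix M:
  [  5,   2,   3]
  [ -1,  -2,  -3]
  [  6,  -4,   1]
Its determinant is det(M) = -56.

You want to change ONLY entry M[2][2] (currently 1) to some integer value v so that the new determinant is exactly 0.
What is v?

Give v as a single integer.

Answer: -6

Derivation:
det is linear in entry M[2][2]: det = old_det + (v - 1) * C_22
Cofactor C_22 = -8
Want det = 0: -56 + (v - 1) * -8 = 0
  (v - 1) = 56 / -8 = -7
  v = 1 + (-7) = -6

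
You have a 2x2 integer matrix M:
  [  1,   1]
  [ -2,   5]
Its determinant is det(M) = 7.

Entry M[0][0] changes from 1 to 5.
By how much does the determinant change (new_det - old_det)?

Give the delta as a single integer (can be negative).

Answer: 20

Derivation:
Cofactor C_00 = 5
Entry delta = 5 - 1 = 4
Det delta = entry_delta * cofactor = 4 * 5 = 20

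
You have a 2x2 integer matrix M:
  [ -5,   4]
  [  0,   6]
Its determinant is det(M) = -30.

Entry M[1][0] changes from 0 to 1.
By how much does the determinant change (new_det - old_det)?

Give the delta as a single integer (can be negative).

Answer: -4

Derivation:
Cofactor C_10 = -4
Entry delta = 1 - 0 = 1
Det delta = entry_delta * cofactor = 1 * -4 = -4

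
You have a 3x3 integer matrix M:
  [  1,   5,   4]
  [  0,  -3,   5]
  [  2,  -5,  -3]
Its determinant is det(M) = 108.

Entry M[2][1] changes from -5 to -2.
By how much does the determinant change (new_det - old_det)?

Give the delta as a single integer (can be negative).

Answer: -15

Derivation:
Cofactor C_21 = -5
Entry delta = -2 - -5 = 3
Det delta = entry_delta * cofactor = 3 * -5 = -15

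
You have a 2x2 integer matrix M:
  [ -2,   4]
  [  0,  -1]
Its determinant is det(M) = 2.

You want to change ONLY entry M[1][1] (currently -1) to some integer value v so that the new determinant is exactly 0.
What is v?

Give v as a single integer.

Answer: 0

Derivation:
det is linear in entry M[1][1]: det = old_det + (v - -1) * C_11
Cofactor C_11 = -2
Want det = 0: 2 + (v - -1) * -2 = 0
  (v - -1) = -2 / -2 = 1
  v = -1 + (1) = 0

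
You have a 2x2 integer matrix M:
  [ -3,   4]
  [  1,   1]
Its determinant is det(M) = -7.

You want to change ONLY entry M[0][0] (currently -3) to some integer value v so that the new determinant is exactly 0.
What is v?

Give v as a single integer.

det is linear in entry M[0][0]: det = old_det + (v - -3) * C_00
Cofactor C_00 = 1
Want det = 0: -7 + (v - -3) * 1 = 0
  (v - -3) = 7 / 1 = 7
  v = -3 + (7) = 4

Answer: 4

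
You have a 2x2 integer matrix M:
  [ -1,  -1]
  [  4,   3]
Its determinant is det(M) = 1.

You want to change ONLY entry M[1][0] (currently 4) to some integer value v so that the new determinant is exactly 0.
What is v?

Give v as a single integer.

det is linear in entry M[1][0]: det = old_det + (v - 4) * C_10
Cofactor C_10 = 1
Want det = 0: 1 + (v - 4) * 1 = 0
  (v - 4) = -1 / 1 = -1
  v = 4 + (-1) = 3

Answer: 3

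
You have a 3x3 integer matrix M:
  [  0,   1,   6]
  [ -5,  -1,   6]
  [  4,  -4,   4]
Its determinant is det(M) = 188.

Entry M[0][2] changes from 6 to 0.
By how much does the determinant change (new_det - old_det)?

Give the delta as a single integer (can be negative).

Cofactor C_02 = 24
Entry delta = 0 - 6 = -6
Det delta = entry_delta * cofactor = -6 * 24 = -144

Answer: -144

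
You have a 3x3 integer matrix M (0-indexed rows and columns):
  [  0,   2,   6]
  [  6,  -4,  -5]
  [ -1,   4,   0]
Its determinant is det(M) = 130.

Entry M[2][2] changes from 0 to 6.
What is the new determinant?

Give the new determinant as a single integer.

det is linear in row 2: changing M[2][2] by delta changes det by delta * cofactor(2,2).
Cofactor C_22 = (-1)^(2+2) * minor(2,2) = -12
Entry delta = 6 - 0 = 6
Det delta = 6 * -12 = -72
New det = 130 + -72 = 58

Answer: 58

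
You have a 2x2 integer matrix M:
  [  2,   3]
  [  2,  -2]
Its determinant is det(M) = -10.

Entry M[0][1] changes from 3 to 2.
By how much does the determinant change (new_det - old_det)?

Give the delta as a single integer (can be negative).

Cofactor C_01 = -2
Entry delta = 2 - 3 = -1
Det delta = entry_delta * cofactor = -1 * -2 = 2

Answer: 2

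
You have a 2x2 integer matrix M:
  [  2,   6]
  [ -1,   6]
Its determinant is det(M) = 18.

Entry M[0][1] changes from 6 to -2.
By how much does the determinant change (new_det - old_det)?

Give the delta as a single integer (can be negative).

Answer: -8

Derivation:
Cofactor C_01 = 1
Entry delta = -2 - 6 = -8
Det delta = entry_delta * cofactor = -8 * 1 = -8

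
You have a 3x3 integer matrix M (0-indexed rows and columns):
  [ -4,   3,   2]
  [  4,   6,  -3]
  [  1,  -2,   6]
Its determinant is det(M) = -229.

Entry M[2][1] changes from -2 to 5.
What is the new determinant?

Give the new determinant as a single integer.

Answer: -257

Derivation:
det is linear in row 2: changing M[2][1] by delta changes det by delta * cofactor(2,1).
Cofactor C_21 = (-1)^(2+1) * minor(2,1) = -4
Entry delta = 5 - -2 = 7
Det delta = 7 * -4 = -28
New det = -229 + -28 = -257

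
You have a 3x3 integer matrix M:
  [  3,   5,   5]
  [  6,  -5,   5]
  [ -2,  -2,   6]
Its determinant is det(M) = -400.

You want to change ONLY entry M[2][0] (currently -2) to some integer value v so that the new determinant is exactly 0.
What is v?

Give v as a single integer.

Answer: 6

Derivation:
det is linear in entry M[2][0]: det = old_det + (v - -2) * C_20
Cofactor C_20 = 50
Want det = 0: -400 + (v - -2) * 50 = 0
  (v - -2) = 400 / 50 = 8
  v = -2 + (8) = 6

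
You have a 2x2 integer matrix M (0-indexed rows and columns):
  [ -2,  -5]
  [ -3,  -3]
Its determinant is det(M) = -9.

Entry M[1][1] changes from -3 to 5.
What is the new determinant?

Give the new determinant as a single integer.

Answer: -25

Derivation:
det is linear in row 1: changing M[1][1] by delta changes det by delta * cofactor(1,1).
Cofactor C_11 = (-1)^(1+1) * minor(1,1) = -2
Entry delta = 5 - -3 = 8
Det delta = 8 * -2 = -16
New det = -9 + -16 = -25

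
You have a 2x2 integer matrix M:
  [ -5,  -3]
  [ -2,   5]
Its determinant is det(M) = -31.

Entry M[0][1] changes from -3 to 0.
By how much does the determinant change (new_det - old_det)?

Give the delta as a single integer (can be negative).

Answer: 6

Derivation:
Cofactor C_01 = 2
Entry delta = 0 - -3 = 3
Det delta = entry_delta * cofactor = 3 * 2 = 6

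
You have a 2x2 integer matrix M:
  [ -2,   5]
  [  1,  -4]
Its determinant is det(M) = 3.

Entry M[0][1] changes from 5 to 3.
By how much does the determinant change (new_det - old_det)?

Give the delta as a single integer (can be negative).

Cofactor C_01 = -1
Entry delta = 3 - 5 = -2
Det delta = entry_delta * cofactor = -2 * -1 = 2

Answer: 2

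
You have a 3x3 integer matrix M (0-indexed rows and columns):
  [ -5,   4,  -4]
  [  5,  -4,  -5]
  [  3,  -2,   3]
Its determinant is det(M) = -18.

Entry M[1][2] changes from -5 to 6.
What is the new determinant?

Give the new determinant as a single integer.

Answer: 4

Derivation:
det is linear in row 1: changing M[1][2] by delta changes det by delta * cofactor(1,2).
Cofactor C_12 = (-1)^(1+2) * minor(1,2) = 2
Entry delta = 6 - -5 = 11
Det delta = 11 * 2 = 22
New det = -18 + 22 = 4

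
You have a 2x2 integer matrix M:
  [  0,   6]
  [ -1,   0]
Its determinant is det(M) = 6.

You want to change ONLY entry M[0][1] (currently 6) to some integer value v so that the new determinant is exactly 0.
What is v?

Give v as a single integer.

det is linear in entry M[0][1]: det = old_det + (v - 6) * C_01
Cofactor C_01 = 1
Want det = 0: 6 + (v - 6) * 1 = 0
  (v - 6) = -6 / 1 = -6
  v = 6 + (-6) = 0

Answer: 0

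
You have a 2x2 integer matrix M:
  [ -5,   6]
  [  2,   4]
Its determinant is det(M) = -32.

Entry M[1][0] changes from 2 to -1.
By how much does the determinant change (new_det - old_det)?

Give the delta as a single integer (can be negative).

Cofactor C_10 = -6
Entry delta = -1 - 2 = -3
Det delta = entry_delta * cofactor = -3 * -6 = 18

Answer: 18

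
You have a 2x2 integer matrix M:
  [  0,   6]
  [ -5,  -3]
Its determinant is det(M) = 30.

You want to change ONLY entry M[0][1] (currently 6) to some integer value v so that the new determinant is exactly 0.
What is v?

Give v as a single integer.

det is linear in entry M[0][1]: det = old_det + (v - 6) * C_01
Cofactor C_01 = 5
Want det = 0: 30 + (v - 6) * 5 = 0
  (v - 6) = -30 / 5 = -6
  v = 6 + (-6) = 0

Answer: 0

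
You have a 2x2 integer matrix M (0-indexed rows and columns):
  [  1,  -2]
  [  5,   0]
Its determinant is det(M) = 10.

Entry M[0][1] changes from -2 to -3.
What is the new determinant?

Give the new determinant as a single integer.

Answer: 15

Derivation:
det is linear in row 0: changing M[0][1] by delta changes det by delta * cofactor(0,1).
Cofactor C_01 = (-1)^(0+1) * minor(0,1) = -5
Entry delta = -3 - -2 = -1
Det delta = -1 * -5 = 5
New det = 10 + 5 = 15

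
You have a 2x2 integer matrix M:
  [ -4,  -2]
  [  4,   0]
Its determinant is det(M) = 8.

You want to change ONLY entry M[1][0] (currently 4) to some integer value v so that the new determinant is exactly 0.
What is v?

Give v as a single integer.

det is linear in entry M[1][0]: det = old_det + (v - 4) * C_10
Cofactor C_10 = 2
Want det = 0: 8 + (v - 4) * 2 = 0
  (v - 4) = -8 / 2 = -4
  v = 4 + (-4) = 0

Answer: 0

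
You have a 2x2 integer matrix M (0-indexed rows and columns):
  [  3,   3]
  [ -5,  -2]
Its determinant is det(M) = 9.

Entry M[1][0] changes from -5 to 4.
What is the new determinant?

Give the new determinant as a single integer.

det is linear in row 1: changing M[1][0] by delta changes det by delta * cofactor(1,0).
Cofactor C_10 = (-1)^(1+0) * minor(1,0) = -3
Entry delta = 4 - -5 = 9
Det delta = 9 * -3 = -27
New det = 9 + -27 = -18

Answer: -18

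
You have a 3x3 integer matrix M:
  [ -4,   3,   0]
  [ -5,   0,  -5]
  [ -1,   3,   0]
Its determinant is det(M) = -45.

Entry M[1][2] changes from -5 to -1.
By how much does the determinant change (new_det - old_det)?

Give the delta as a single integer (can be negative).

Answer: 36

Derivation:
Cofactor C_12 = 9
Entry delta = -1 - -5 = 4
Det delta = entry_delta * cofactor = 4 * 9 = 36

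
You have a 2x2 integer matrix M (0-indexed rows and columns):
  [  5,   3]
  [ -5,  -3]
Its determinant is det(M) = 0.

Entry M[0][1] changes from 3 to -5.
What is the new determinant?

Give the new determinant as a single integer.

det is linear in row 0: changing M[0][1] by delta changes det by delta * cofactor(0,1).
Cofactor C_01 = (-1)^(0+1) * minor(0,1) = 5
Entry delta = -5 - 3 = -8
Det delta = -8 * 5 = -40
New det = 0 + -40 = -40

Answer: -40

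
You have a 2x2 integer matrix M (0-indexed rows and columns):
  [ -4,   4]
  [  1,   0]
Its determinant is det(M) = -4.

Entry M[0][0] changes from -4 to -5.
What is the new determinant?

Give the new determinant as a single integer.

Answer: -4

Derivation:
det is linear in row 0: changing M[0][0] by delta changes det by delta * cofactor(0,0).
Cofactor C_00 = (-1)^(0+0) * minor(0,0) = 0
Entry delta = -5 - -4 = -1
Det delta = -1 * 0 = 0
New det = -4 + 0 = -4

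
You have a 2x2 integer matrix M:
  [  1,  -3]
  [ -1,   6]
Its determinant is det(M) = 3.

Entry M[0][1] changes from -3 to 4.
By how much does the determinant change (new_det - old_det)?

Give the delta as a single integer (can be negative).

Answer: 7

Derivation:
Cofactor C_01 = 1
Entry delta = 4 - -3 = 7
Det delta = entry_delta * cofactor = 7 * 1 = 7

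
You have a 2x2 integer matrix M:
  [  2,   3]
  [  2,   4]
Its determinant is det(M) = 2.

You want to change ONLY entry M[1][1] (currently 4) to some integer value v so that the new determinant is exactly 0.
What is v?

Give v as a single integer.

det is linear in entry M[1][1]: det = old_det + (v - 4) * C_11
Cofactor C_11 = 2
Want det = 0: 2 + (v - 4) * 2 = 0
  (v - 4) = -2 / 2 = -1
  v = 4 + (-1) = 3

Answer: 3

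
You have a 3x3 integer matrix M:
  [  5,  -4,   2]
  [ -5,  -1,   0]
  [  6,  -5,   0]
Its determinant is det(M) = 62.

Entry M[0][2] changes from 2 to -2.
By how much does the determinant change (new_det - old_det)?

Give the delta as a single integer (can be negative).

Cofactor C_02 = 31
Entry delta = -2 - 2 = -4
Det delta = entry_delta * cofactor = -4 * 31 = -124

Answer: -124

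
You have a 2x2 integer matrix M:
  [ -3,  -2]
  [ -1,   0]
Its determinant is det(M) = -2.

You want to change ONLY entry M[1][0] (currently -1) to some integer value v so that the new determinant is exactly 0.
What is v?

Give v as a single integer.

det is linear in entry M[1][0]: det = old_det + (v - -1) * C_10
Cofactor C_10 = 2
Want det = 0: -2 + (v - -1) * 2 = 0
  (v - -1) = 2 / 2 = 1
  v = -1 + (1) = 0

Answer: 0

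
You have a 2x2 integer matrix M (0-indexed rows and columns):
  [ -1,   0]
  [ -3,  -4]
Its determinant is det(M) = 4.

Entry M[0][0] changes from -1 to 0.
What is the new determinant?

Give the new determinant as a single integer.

det is linear in row 0: changing M[0][0] by delta changes det by delta * cofactor(0,0).
Cofactor C_00 = (-1)^(0+0) * minor(0,0) = -4
Entry delta = 0 - -1 = 1
Det delta = 1 * -4 = -4
New det = 4 + -4 = 0

Answer: 0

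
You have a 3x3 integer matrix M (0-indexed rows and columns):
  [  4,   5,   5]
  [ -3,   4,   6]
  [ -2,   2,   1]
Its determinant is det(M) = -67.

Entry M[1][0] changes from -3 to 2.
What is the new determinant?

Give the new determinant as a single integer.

det is linear in row 1: changing M[1][0] by delta changes det by delta * cofactor(1,0).
Cofactor C_10 = (-1)^(1+0) * minor(1,0) = 5
Entry delta = 2 - -3 = 5
Det delta = 5 * 5 = 25
New det = -67 + 25 = -42

Answer: -42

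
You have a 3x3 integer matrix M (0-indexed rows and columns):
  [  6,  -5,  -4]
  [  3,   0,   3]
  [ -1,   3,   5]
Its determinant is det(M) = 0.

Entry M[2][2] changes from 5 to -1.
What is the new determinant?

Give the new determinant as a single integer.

det is linear in row 2: changing M[2][2] by delta changes det by delta * cofactor(2,2).
Cofactor C_22 = (-1)^(2+2) * minor(2,2) = 15
Entry delta = -1 - 5 = -6
Det delta = -6 * 15 = -90
New det = 0 + -90 = -90

Answer: -90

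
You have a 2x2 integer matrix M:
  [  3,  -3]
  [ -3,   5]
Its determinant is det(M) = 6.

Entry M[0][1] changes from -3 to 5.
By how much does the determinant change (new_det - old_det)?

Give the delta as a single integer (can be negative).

Answer: 24

Derivation:
Cofactor C_01 = 3
Entry delta = 5 - -3 = 8
Det delta = entry_delta * cofactor = 8 * 3 = 24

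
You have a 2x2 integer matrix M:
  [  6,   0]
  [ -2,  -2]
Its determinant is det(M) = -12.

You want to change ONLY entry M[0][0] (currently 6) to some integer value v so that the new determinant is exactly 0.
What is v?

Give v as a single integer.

det is linear in entry M[0][0]: det = old_det + (v - 6) * C_00
Cofactor C_00 = -2
Want det = 0: -12 + (v - 6) * -2 = 0
  (v - 6) = 12 / -2 = -6
  v = 6 + (-6) = 0

Answer: 0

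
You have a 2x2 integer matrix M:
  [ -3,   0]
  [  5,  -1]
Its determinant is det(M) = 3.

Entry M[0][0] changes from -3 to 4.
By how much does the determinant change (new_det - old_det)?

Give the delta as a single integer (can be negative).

Answer: -7

Derivation:
Cofactor C_00 = -1
Entry delta = 4 - -3 = 7
Det delta = entry_delta * cofactor = 7 * -1 = -7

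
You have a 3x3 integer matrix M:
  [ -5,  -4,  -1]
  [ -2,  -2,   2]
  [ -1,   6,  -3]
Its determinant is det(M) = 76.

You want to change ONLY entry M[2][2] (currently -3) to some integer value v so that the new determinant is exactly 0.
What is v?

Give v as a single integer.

det is linear in entry M[2][2]: det = old_det + (v - -3) * C_22
Cofactor C_22 = 2
Want det = 0: 76 + (v - -3) * 2 = 0
  (v - -3) = -76 / 2 = -38
  v = -3 + (-38) = -41

Answer: -41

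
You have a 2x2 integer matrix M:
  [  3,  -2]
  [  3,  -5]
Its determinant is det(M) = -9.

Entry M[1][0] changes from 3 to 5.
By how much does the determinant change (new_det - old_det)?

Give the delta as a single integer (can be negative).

Cofactor C_10 = 2
Entry delta = 5 - 3 = 2
Det delta = entry_delta * cofactor = 2 * 2 = 4

Answer: 4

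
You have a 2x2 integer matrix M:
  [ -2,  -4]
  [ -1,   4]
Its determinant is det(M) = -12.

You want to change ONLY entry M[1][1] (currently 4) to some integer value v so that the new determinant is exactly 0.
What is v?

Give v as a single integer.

Answer: -2

Derivation:
det is linear in entry M[1][1]: det = old_det + (v - 4) * C_11
Cofactor C_11 = -2
Want det = 0: -12 + (v - 4) * -2 = 0
  (v - 4) = 12 / -2 = -6
  v = 4 + (-6) = -2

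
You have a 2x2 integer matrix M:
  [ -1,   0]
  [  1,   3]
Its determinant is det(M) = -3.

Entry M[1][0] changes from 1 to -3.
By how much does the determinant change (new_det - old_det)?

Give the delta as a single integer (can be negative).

Answer: 0

Derivation:
Cofactor C_10 = 0
Entry delta = -3 - 1 = -4
Det delta = entry_delta * cofactor = -4 * 0 = 0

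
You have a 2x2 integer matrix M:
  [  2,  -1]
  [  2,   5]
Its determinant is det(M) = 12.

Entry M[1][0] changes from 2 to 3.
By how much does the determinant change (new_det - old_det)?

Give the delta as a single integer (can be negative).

Cofactor C_10 = 1
Entry delta = 3 - 2 = 1
Det delta = entry_delta * cofactor = 1 * 1 = 1

Answer: 1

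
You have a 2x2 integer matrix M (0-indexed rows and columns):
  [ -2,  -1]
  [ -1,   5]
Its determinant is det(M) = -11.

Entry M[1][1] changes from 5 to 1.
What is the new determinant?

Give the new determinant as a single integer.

det is linear in row 1: changing M[1][1] by delta changes det by delta * cofactor(1,1).
Cofactor C_11 = (-1)^(1+1) * minor(1,1) = -2
Entry delta = 1 - 5 = -4
Det delta = -4 * -2 = 8
New det = -11 + 8 = -3

Answer: -3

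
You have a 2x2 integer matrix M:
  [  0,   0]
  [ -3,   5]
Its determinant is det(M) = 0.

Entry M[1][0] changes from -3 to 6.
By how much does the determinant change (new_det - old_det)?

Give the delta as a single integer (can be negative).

Cofactor C_10 = 0
Entry delta = 6 - -3 = 9
Det delta = entry_delta * cofactor = 9 * 0 = 0

Answer: 0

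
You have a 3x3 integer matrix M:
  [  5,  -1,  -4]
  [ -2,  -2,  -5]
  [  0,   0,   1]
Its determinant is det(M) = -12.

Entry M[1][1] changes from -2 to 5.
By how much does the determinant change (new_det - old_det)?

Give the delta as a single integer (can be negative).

Answer: 35

Derivation:
Cofactor C_11 = 5
Entry delta = 5 - -2 = 7
Det delta = entry_delta * cofactor = 7 * 5 = 35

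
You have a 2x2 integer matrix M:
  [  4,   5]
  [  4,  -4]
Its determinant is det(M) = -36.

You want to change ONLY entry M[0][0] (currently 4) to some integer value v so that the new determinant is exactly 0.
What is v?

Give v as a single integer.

det is linear in entry M[0][0]: det = old_det + (v - 4) * C_00
Cofactor C_00 = -4
Want det = 0: -36 + (v - 4) * -4 = 0
  (v - 4) = 36 / -4 = -9
  v = 4 + (-9) = -5

Answer: -5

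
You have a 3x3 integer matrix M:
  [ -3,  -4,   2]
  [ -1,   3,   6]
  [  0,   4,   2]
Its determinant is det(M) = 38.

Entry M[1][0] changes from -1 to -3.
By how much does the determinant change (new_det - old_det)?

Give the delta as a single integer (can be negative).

Answer: -32

Derivation:
Cofactor C_10 = 16
Entry delta = -3 - -1 = -2
Det delta = entry_delta * cofactor = -2 * 16 = -32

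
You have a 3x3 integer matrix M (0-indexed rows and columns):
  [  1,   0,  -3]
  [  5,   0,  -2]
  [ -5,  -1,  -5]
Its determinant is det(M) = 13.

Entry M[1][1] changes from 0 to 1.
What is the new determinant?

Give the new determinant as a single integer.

Answer: -7

Derivation:
det is linear in row 1: changing M[1][1] by delta changes det by delta * cofactor(1,1).
Cofactor C_11 = (-1)^(1+1) * minor(1,1) = -20
Entry delta = 1 - 0 = 1
Det delta = 1 * -20 = -20
New det = 13 + -20 = -7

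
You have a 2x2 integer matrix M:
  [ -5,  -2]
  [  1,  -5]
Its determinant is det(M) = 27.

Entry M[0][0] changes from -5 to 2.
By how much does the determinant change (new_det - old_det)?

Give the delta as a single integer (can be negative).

Cofactor C_00 = -5
Entry delta = 2 - -5 = 7
Det delta = entry_delta * cofactor = 7 * -5 = -35

Answer: -35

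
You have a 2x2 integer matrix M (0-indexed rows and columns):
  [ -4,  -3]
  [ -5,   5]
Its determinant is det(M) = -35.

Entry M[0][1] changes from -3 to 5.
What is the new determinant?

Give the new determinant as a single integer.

Answer: 5

Derivation:
det is linear in row 0: changing M[0][1] by delta changes det by delta * cofactor(0,1).
Cofactor C_01 = (-1)^(0+1) * minor(0,1) = 5
Entry delta = 5 - -3 = 8
Det delta = 8 * 5 = 40
New det = -35 + 40 = 5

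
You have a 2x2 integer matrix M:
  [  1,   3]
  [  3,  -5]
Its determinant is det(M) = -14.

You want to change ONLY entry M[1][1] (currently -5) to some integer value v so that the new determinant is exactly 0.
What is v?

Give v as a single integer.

Answer: 9

Derivation:
det is linear in entry M[1][1]: det = old_det + (v - -5) * C_11
Cofactor C_11 = 1
Want det = 0: -14 + (v - -5) * 1 = 0
  (v - -5) = 14 / 1 = 14
  v = -5 + (14) = 9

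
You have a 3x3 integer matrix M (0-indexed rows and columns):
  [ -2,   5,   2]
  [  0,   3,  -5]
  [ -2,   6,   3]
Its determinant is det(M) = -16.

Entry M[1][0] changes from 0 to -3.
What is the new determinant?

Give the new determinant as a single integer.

det is linear in row 1: changing M[1][0] by delta changes det by delta * cofactor(1,0).
Cofactor C_10 = (-1)^(1+0) * minor(1,0) = -3
Entry delta = -3 - 0 = -3
Det delta = -3 * -3 = 9
New det = -16 + 9 = -7

Answer: -7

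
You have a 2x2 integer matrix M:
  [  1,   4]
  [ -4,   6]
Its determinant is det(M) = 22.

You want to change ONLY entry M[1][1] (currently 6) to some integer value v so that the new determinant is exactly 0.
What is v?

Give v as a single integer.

det is linear in entry M[1][1]: det = old_det + (v - 6) * C_11
Cofactor C_11 = 1
Want det = 0: 22 + (v - 6) * 1 = 0
  (v - 6) = -22 / 1 = -22
  v = 6 + (-22) = -16

Answer: -16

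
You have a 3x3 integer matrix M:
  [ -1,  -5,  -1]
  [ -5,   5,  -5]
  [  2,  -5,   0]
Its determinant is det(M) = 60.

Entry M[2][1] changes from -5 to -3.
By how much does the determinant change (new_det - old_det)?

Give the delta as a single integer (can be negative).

Answer: 0

Derivation:
Cofactor C_21 = 0
Entry delta = -3 - -5 = 2
Det delta = entry_delta * cofactor = 2 * 0 = 0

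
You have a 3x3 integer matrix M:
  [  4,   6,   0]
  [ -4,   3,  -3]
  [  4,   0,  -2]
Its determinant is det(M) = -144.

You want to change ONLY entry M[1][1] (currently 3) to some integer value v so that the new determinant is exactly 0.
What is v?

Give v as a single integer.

det is linear in entry M[1][1]: det = old_det + (v - 3) * C_11
Cofactor C_11 = -8
Want det = 0: -144 + (v - 3) * -8 = 0
  (v - 3) = 144 / -8 = -18
  v = 3 + (-18) = -15

Answer: -15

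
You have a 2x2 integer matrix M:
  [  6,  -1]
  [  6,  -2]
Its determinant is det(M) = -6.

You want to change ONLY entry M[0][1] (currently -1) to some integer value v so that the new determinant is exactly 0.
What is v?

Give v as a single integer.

det is linear in entry M[0][1]: det = old_det + (v - -1) * C_01
Cofactor C_01 = -6
Want det = 0: -6 + (v - -1) * -6 = 0
  (v - -1) = 6 / -6 = -1
  v = -1 + (-1) = -2

Answer: -2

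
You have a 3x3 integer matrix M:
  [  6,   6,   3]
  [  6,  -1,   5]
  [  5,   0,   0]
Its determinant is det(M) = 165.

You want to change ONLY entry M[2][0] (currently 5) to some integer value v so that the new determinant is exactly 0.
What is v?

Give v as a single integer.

det is linear in entry M[2][0]: det = old_det + (v - 5) * C_20
Cofactor C_20 = 33
Want det = 0: 165 + (v - 5) * 33 = 0
  (v - 5) = -165 / 33 = -5
  v = 5 + (-5) = 0

Answer: 0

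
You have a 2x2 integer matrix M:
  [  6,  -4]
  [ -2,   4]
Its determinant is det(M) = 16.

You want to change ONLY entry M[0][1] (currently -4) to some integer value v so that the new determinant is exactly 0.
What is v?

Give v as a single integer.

det is linear in entry M[0][1]: det = old_det + (v - -4) * C_01
Cofactor C_01 = 2
Want det = 0: 16 + (v - -4) * 2 = 0
  (v - -4) = -16 / 2 = -8
  v = -4 + (-8) = -12

Answer: -12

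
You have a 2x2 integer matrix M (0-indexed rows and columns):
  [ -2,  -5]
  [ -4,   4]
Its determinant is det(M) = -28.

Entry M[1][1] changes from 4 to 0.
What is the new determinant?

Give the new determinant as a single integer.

Answer: -20

Derivation:
det is linear in row 1: changing M[1][1] by delta changes det by delta * cofactor(1,1).
Cofactor C_11 = (-1)^(1+1) * minor(1,1) = -2
Entry delta = 0 - 4 = -4
Det delta = -4 * -2 = 8
New det = -28 + 8 = -20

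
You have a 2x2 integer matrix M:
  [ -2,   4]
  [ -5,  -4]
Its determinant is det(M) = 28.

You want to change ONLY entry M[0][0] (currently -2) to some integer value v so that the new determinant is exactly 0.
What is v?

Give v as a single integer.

Answer: 5

Derivation:
det is linear in entry M[0][0]: det = old_det + (v - -2) * C_00
Cofactor C_00 = -4
Want det = 0: 28 + (v - -2) * -4 = 0
  (v - -2) = -28 / -4 = 7
  v = -2 + (7) = 5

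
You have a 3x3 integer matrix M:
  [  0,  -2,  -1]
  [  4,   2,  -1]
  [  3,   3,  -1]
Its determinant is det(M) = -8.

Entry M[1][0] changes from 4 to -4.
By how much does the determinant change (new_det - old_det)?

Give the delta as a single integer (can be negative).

Answer: 40

Derivation:
Cofactor C_10 = -5
Entry delta = -4 - 4 = -8
Det delta = entry_delta * cofactor = -8 * -5 = 40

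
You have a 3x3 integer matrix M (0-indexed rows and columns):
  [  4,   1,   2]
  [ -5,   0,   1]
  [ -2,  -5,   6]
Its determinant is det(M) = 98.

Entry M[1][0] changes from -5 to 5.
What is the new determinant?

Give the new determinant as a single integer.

det is linear in row 1: changing M[1][0] by delta changes det by delta * cofactor(1,0).
Cofactor C_10 = (-1)^(1+0) * minor(1,0) = -16
Entry delta = 5 - -5 = 10
Det delta = 10 * -16 = -160
New det = 98 + -160 = -62

Answer: -62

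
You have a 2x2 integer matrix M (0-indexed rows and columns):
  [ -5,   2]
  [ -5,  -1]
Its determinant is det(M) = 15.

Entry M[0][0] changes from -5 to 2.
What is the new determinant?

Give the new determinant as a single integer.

det is linear in row 0: changing M[0][0] by delta changes det by delta * cofactor(0,0).
Cofactor C_00 = (-1)^(0+0) * minor(0,0) = -1
Entry delta = 2 - -5 = 7
Det delta = 7 * -1 = -7
New det = 15 + -7 = 8

Answer: 8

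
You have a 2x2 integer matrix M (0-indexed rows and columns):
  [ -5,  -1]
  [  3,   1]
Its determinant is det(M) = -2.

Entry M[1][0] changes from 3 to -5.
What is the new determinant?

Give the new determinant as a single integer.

det is linear in row 1: changing M[1][0] by delta changes det by delta * cofactor(1,0).
Cofactor C_10 = (-1)^(1+0) * minor(1,0) = 1
Entry delta = -5 - 3 = -8
Det delta = -8 * 1 = -8
New det = -2 + -8 = -10

Answer: -10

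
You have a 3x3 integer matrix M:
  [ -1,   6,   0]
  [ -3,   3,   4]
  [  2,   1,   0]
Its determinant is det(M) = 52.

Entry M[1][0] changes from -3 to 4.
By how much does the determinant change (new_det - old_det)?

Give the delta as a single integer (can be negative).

Answer: 0

Derivation:
Cofactor C_10 = 0
Entry delta = 4 - -3 = 7
Det delta = entry_delta * cofactor = 7 * 0 = 0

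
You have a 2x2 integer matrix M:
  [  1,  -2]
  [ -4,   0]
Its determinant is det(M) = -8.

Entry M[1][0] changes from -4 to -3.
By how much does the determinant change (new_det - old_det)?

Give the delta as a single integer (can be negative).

Cofactor C_10 = 2
Entry delta = -3 - -4 = 1
Det delta = entry_delta * cofactor = 1 * 2 = 2

Answer: 2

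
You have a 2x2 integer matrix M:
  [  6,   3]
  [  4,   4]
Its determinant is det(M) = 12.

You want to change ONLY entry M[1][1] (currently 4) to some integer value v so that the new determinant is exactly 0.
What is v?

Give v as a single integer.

det is linear in entry M[1][1]: det = old_det + (v - 4) * C_11
Cofactor C_11 = 6
Want det = 0: 12 + (v - 4) * 6 = 0
  (v - 4) = -12 / 6 = -2
  v = 4 + (-2) = 2

Answer: 2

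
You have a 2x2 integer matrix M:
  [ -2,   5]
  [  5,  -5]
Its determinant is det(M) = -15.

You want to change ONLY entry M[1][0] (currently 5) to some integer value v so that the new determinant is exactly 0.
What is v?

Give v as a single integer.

Answer: 2

Derivation:
det is linear in entry M[1][0]: det = old_det + (v - 5) * C_10
Cofactor C_10 = -5
Want det = 0: -15 + (v - 5) * -5 = 0
  (v - 5) = 15 / -5 = -3
  v = 5 + (-3) = 2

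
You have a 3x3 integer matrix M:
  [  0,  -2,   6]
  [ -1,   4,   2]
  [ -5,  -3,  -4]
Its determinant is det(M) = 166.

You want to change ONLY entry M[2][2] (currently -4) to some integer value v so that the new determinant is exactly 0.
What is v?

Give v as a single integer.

det is linear in entry M[2][2]: det = old_det + (v - -4) * C_22
Cofactor C_22 = -2
Want det = 0: 166 + (v - -4) * -2 = 0
  (v - -4) = -166 / -2 = 83
  v = -4 + (83) = 79

Answer: 79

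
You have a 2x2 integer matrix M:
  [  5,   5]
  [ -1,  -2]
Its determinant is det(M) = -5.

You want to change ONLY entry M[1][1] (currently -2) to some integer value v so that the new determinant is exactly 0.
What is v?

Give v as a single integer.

det is linear in entry M[1][1]: det = old_det + (v - -2) * C_11
Cofactor C_11 = 5
Want det = 0: -5 + (v - -2) * 5 = 0
  (v - -2) = 5 / 5 = 1
  v = -2 + (1) = -1

Answer: -1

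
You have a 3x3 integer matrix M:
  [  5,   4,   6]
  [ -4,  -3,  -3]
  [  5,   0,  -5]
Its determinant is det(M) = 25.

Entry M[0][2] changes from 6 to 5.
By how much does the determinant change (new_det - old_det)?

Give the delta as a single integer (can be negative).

Answer: -15

Derivation:
Cofactor C_02 = 15
Entry delta = 5 - 6 = -1
Det delta = entry_delta * cofactor = -1 * 15 = -15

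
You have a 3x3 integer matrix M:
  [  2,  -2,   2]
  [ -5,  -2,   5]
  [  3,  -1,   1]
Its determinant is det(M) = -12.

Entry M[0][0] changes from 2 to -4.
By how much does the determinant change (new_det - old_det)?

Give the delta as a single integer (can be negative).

Cofactor C_00 = 3
Entry delta = -4 - 2 = -6
Det delta = entry_delta * cofactor = -6 * 3 = -18

Answer: -18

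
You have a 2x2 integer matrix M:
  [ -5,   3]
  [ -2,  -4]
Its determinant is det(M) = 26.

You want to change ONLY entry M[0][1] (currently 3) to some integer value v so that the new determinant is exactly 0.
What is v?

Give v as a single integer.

Answer: -10

Derivation:
det is linear in entry M[0][1]: det = old_det + (v - 3) * C_01
Cofactor C_01 = 2
Want det = 0: 26 + (v - 3) * 2 = 0
  (v - 3) = -26 / 2 = -13
  v = 3 + (-13) = -10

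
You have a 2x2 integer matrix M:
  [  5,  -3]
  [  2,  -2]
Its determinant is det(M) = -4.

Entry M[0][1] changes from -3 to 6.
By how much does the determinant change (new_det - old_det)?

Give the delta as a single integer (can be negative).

Cofactor C_01 = -2
Entry delta = 6 - -3 = 9
Det delta = entry_delta * cofactor = 9 * -2 = -18

Answer: -18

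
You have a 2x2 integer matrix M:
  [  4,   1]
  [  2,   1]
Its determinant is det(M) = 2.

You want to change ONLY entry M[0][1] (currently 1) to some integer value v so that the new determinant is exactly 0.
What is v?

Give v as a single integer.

Answer: 2

Derivation:
det is linear in entry M[0][1]: det = old_det + (v - 1) * C_01
Cofactor C_01 = -2
Want det = 0: 2 + (v - 1) * -2 = 0
  (v - 1) = -2 / -2 = 1
  v = 1 + (1) = 2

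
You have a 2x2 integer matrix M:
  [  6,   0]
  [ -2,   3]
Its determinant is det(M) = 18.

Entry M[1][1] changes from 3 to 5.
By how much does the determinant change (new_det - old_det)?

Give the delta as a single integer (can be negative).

Cofactor C_11 = 6
Entry delta = 5 - 3 = 2
Det delta = entry_delta * cofactor = 2 * 6 = 12

Answer: 12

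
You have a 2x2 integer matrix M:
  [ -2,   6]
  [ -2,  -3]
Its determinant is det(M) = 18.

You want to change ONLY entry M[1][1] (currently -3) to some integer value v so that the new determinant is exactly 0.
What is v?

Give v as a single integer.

Answer: 6

Derivation:
det is linear in entry M[1][1]: det = old_det + (v - -3) * C_11
Cofactor C_11 = -2
Want det = 0: 18 + (v - -3) * -2 = 0
  (v - -3) = -18 / -2 = 9
  v = -3 + (9) = 6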